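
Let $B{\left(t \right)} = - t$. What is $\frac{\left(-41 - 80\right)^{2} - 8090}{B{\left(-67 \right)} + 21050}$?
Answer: $\frac{6551}{21117} \approx 0.31022$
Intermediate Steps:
$\frac{\left(-41 - 80\right)^{2} - 8090}{B{\left(-67 \right)} + 21050} = \frac{\left(-41 - 80\right)^{2} - 8090}{\left(-1\right) \left(-67\right) + 21050} = \frac{\left(-121\right)^{2} - 8090}{67 + 21050} = \frac{14641 - 8090}{21117} = 6551 \cdot \frac{1}{21117} = \frac{6551}{21117}$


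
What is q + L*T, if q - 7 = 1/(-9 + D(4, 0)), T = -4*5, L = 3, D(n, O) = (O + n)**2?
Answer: -370/7 ≈ -52.857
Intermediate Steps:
T = -20
q = 50/7 (q = 7 + 1/(-9 + (0 + 4)**2) = 7 + 1/(-9 + 4**2) = 7 + 1/(-9 + 16) = 7 + 1/7 = 50/7 ≈ 7.1429)
q + L*T = 50/7 + 3*(-20) = 50/7 - 60 = -370/7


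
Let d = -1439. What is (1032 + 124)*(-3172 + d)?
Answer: -5330316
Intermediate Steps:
(1032 + 124)*(-3172 + d) = (1032 + 124)*(-3172 - 1439) = 1156*(-4611) = -5330316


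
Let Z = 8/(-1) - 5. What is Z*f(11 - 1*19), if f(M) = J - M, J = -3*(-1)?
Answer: -143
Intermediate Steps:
J = 3
f(M) = 3 - M
Z = -13 (Z = 8*(-1) - 5 = -8 - 5 = -13)
Z*f(11 - 1*19) = -13*(3 - (11 - 1*19)) = -13*(3 - (11 - 19)) = -13*(3 - 1*(-8)) = -13*(3 + 8) = -13*11 = -143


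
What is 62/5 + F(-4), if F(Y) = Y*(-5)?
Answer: 162/5 ≈ 32.400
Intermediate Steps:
F(Y) = -5*Y
62/5 + F(-4) = 62/5 - 5*(-4) = 62*(⅕) + 20 = 62/5 + 20 = 162/5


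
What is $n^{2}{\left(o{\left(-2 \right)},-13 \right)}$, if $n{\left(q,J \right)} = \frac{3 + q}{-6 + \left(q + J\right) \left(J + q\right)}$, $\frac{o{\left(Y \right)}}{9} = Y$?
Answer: $\frac{9}{36481} \approx 0.0002467$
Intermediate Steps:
$o{\left(Y \right)} = 9 Y$
$n{\left(q,J \right)} = \frac{3 + q}{-6 + \left(J + q\right)^{2}}$ ($n{\left(q,J \right)} = \frac{3 + q}{-6 + \left(J + q\right) \left(J + q\right)} = \frac{3 + q}{-6 + \left(J + q\right)^{2}}$)
$n^{2}{\left(o{\left(-2 \right)},-13 \right)} = \left(\frac{3 + 9 \left(-2\right)}{-6 + \left(-13 + 9 \left(-2\right)\right)^{2}}\right)^{2} = \left(\frac{3 - 18}{-6 + \left(-13 - 18\right)^{2}}\right)^{2} = \left(\frac{1}{-6 + \left(-31\right)^{2}} \left(-15\right)\right)^{2} = \left(\frac{1}{-6 + 961} \left(-15\right)\right)^{2} = \left(\frac{1}{955} \left(-15\right)\right)^{2} = \left(- \frac{3}{191}\right)^{2} = \frac{9}{36481}$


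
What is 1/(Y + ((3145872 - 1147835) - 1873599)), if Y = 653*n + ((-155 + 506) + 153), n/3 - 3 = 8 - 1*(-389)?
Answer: 1/908542 ≈ 1.1007e-6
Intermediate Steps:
n = 1200 (n = 9 + 3*(8 - 1*(-389)) = 9 + 3*(8 + 389) = 9 + 3*397 = 9 + 1191 = 1200)
Y = 784104 (Y = 653*1200 + ((-155 + 506) + 153) = 783600 + (351 + 153) = 783600 + 504 = 784104)
1/(Y + ((3145872 - 1147835) - 1873599)) = 1/(784104 + ((3145872 - 1147835) - 1873599)) = 1/(784104 + (1998037 - 1873599)) = 1/(784104 + 124438) = 1/908542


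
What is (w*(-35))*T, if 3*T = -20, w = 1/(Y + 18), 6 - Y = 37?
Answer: -700/39 ≈ -17.949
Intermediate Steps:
Y = -31 (Y = 6 - 1*37 = 6 - 37 = -31)
w = -1/13 (w = 1/(-31 + 18) = 1/(-13) = -1/13 ≈ -0.076923)
T = -20/3 (T = (⅓)*(-20) = -20/3 ≈ -6.6667)
(w*(-35))*T = -1/13*(-35)*(-20/3) = (35/13)*(-20/3) = -700/39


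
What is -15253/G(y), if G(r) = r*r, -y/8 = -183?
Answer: -15253/2143296 ≈ -0.0071166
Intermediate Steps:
y = 1464 (y = -8*(-183) = 1464)
G(r) = r**2
-15253/G(y) = -15253/(1464**2) = -15253/2143296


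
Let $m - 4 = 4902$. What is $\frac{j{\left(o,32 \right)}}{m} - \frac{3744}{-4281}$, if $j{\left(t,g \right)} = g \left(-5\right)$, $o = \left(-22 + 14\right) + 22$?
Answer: $\frac{2947184}{3500431} \approx 0.84195$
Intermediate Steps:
$m = 4906$ ($m = 4 + 4902 = 4906$)
$o = 14$ ($o = -8 + 22 = 14$)
$j{\left(t,g \right)} = - 5 g$
$\frac{j{\left(o,32 \right)}}{m} - \frac{3744}{-4281} = \frac{\left(-5\right) 32}{4906} - \frac{3744}{-4281} = \left(-160\right) \frac{1}{4906} - - \frac{1248}{1427} = - \frac{80}{2453} + \frac{1248}{1427} = \frac{2947184}{3500431}$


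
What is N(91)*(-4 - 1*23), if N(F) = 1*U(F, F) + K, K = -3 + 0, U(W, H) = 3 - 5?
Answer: 135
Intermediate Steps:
U(W, H) = -2
K = -3
N(F) = -5 (N(F) = 1*(-2) - 3 = -2 - 3 = -5)
N(91)*(-4 - 1*23) = -5*(-4 - 1*23) = -5*(-4 - 23) = -5*(-27) = 135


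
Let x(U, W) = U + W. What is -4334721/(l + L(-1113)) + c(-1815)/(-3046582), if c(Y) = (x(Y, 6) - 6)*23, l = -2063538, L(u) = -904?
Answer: 302096888748/142942996301 ≈ 2.1134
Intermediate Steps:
c(Y) = 23*Y (c(Y) = ((Y + 6) - 6)*23 = ((6 + Y) - 6)*23 = Y*23 = 23*Y)
-4334721/(l + L(-1113)) + c(-1815)/(-3046582) = -4334721/(-2063538 - 904) + (23*(-1815))/(-3046582) = -4334721/(-2064442) - 41745*(-1/3046582) = -4334721*(-1/2064442) + 3795/276962 = 4334721/2064442 + 3795/276962 = 302096888748/142942996301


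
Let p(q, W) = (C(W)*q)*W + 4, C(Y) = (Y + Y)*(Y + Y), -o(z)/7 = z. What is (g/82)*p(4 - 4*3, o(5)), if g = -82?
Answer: -1372004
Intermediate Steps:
o(z) = -7*z
C(Y) = 4*Y² (C(Y) = (2*Y)*(2*Y) = 4*Y²)
p(q, W) = 4 + 4*q*W³ (p(q, W) = ((4*W²)*q)*W + 4 = (4*q*W²)*W + 4 = 4*q*W³ + 4 = 4 + 4*q*W³)
(g/82)*p(4 - 4*3, o(5)) = (-82/82)*(4 + 4*(4 - 4*3)*(-7*5)³) = (-82*1/82)*(4 + 4*(4 - 12)*(-35)³) = -(4 + 4*(-8)*(-42875)) = -(4 + 1372000) = -1*1372004 = -1372004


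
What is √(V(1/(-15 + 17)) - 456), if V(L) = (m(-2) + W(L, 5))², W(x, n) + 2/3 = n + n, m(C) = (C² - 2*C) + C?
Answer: 2*I*√497/3 ≈ 14.862*I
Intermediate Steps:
m(C) = C² - C
W(x, n) = -⅔ + 2*n (W(x, n) = -⅔ + (n + n) = -⅔ + 2*n)
V(L) = 2116/9 (V(L) = (-2*(-1 - 2) + (-⅔ + 2*5))² = (-2*(-3) + (-⅔ + 10))² = (6 + 28/3)² = (46/3)² = 2116/9)
√(V(1/(-15 + 17)) - 456) = √(2116/9 - 456) = √(-1988/9) = 2*I*√497/3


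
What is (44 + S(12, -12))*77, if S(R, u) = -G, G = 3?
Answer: 3157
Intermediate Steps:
S(R, u) = -3 (S(R, u) = -1*3 = -3)
(44 + S(12, -12))*77 = (44 - 3)*77 = 41*77 = 3157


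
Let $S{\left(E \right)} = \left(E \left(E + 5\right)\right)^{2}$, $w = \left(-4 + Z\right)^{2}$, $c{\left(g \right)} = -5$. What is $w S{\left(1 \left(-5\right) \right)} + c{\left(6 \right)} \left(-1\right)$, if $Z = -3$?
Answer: $5$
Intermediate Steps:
$w = 49$ ($w = \left(-4 - 3\right)^{2} = \left(-7\right)^{2} = 49$)
$S{\left(E \right)} = E^{2} \left(5 + E\right)^{2}$ ($S{\left(E \right)} = \left(E \left(5 + E\right)\right)^{2} = E^{2} \left(5 + E\right)^{2}$)
$w S{\left(1 \left(-5\right) \right)} + c{\left(6 \right)} \left(-1\right) = 49 \left(1 \left(-5\right)\right)^{2} \left(5 + 1 \left(-5\right)\right)^{2} - -5 = 49 \left(-5\right)^{2} \left(5 - 5\right)^{2} + 5 = 49 \cdot 25 \cdot 0^{2} + 5 = 49 \cdot 25 \cdot 0 + 5 = 49 \cdot 0 + 5 = 0 + 5 = 5$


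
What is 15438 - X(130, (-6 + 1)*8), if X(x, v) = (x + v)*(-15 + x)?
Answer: 5088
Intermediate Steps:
X(x, v) = (-15 + x)*(v + x) (X(x, v) = (v + x)*(-15 + x) = (-15 + x)*(v + x))
15438 - X(130, (-6 + 1)*8) = 15438 - (130² - 15*(-6 + 1)*8 - 15*130 + ((-6 + 1)*8)*130) = 15438 - (16900 - (-75)*8 - 1950 - 5*8*130) = 15438 - (16900 - 15*(-40) - 1950 - 40*130) = 15438 - (16900 + 600 - 1950 - 5200) = 15438 - 1*10350 = 15438 - 10350 = 5088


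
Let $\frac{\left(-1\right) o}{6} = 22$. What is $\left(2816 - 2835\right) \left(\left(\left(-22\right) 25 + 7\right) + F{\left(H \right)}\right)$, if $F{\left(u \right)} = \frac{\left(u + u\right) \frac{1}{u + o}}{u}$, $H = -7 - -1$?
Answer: $\frac{711892}{69} \approx 10317.0$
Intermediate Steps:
$o = -132$ ($o = \left(-6\right) 22 = -132$)
$H = -6$ ($H = -7 + 1 = -6$)
$F{\left(u \right)} = \frac{2}{-132 + u}$ ($F{\left(u \right)} = \frac{\left(u + u\right) \frac{1}{u - 132}}{u} = \frac{2 u \frac{1}{-132 + u}}{u} = \frac{2}{-132 + u}$)
$\left(2816 - 2835\right) \left(\left(\left(-22\right) 25 + 7\right) + F{\left(H \right)}\right) = \left(2816 - 2835\right) \left(\left(\left(-22\right) 25 + 7\right) + \frac{2}{-132 - 6}\right) = - 19 \left(\left(-550 + 7\right) + \frac{2}{-138}\right) = - 19 \left(-543 + 2 \left(- \frac{1}{138}\right)\right) = - 19 \left(-543 - \frac{1}{69}\right) = \left(-19\right) \left(- \frac{37468}{69}\right) = \frac{711892}{69}$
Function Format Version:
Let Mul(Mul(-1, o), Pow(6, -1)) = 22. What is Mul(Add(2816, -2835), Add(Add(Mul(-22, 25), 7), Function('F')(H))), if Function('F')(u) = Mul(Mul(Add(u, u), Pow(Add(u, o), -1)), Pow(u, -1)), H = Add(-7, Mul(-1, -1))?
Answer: Rational(711892, 69) ≈ 10317.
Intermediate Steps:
o = -132 (o = Mul(-6, 22) = -132)
H = -6 (H = Add(-7, 1) = -6)
Function('F')(u) = Mul(2, Pow(Add(-132, u), -1)) (Function('F')(u) = Mul(Mul(Add(u, u), Pow(Add(u, -132), -1)), Pow(u, -1)) = Mul(Mul(Mul(2, u), Pow(Add(-132, u), -1)), Pow(u, -1)) = Mul(Mul(2, u, Pow(Add(-132, u), -1)), Pow(u, -1)) = Mul(2, Pow(Add(-132, u), -1)))
Mul(Add(2816, -2835), Add(Add(Mul(-22, 25), 7), Function('F')(H))) = Mul(Add(2816, -2835), Add(Add(Mul(-22, 25), 7), Mul(2, Pow(Add(-132, -6), -1)))) = Mul(-19, Add(Add(-550, 7), Mul(2, Pow(-138, -1)))) = Mul(-19, Add(-543, Mul(2, Rational(-1, 138)))) = Mul(-19, Add(-543, Rational(-1, 69))) = Mul(-19, Rational(-37468, 69)) = Rational(711892, 69)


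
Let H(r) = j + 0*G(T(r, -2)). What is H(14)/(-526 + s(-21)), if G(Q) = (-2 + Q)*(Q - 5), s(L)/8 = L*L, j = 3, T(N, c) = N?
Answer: 3/3002 ≈ 0.00099933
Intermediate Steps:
s(L) = 8*L² (s(L) = 8*(L*L) = 8*L²)
G(Q) = (-5 + Q)*(-2 + Q) (G(Q) = (-2 + Q)*(-5 + Q) = (-5 + Q)*(-2 + Q))
H(r) = 3 (H(r) = 3 + 0*(10 + r² - 7*r) = 3 + 0 = 3)
H(14)/(-526 + s(-21)) = 3/(-526 + 8*(-21)²) = 3/(-526 + 8*441) = 3/(-526 + 3528) = 3/3002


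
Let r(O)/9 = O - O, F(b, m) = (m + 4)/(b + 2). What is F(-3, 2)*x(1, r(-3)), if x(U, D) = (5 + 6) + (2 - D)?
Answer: -78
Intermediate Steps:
F(b, m) = (4 + m)/(2 + b)
r(O) = 0 (r(O) = 9*(O - O) = 9*0 = 0)
x(U, D) = 13 - D (x(U, D) = 11 + (2 - D) = 13 - D)
F(-3, 2)*x(1, r(-3)) = ((4 + 2)/(2 - 3))*(13 - 1*0) = (6/(-1))*(13 + 0) = -1*6*13 = -6*13 = -78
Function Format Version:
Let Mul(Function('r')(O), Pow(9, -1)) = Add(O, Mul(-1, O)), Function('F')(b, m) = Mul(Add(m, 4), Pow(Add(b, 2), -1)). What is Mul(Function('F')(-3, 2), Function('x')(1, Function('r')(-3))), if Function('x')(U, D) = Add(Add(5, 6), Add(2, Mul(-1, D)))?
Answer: -78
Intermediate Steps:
Function('F')(b, m) = Mul(Pow(Add(2, b), -1), Add(4, m)) (Function('F')(b, m) = Mul(Add(4, m), Pow(Add(2, b), -1)) = Mul(Pow(Add(2, b), -1), Add(4, m)))
Function('r')(O) = 0 (Function('r')(O) = Mul(9, Add(O, Mul(-1, O))) = Mul(9, 0) = 0)
Function('x')(U, D) = Add(13, Mul(-1, D)) (Function('x')(U, D) = Add(11, Add(2, Mul(-1, D))) = Add(13, Mul(-1, D)))
Mul(Function('F')(-3, 2), Function('x')(1, Function('r')(-3))) = Mul(Mul(Pow(Add(2, -3), -1), Add(4, 2)), Add(13, Mul(-1, 0))) = Mul(Mul(Pow(-1, -1), 6), Add(13, 0)) = Mul(Mul(-1, 6), 13) = Mul(-6, 13) = -78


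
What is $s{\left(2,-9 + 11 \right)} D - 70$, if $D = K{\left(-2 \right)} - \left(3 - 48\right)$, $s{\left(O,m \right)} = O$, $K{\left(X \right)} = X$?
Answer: $16$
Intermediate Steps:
$D = 43$ ($D = -2 - \left(3 - 48\right) = -2 - -45 = -2 + 45 = 43$)
$s{\left(2,-9 + 11 \right)} D - 70 = 2 \cdot 43 - 70 = 86 - 70 = 16$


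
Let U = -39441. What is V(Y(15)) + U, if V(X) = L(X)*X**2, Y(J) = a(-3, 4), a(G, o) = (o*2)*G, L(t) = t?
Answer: -53265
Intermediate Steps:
a(G, o) = 2*G*o (a(G, o) = (2*o)*G = 2*G*o)
Y(J) = -24 (Y(J) = 2*(-3)*4 = -24)
V(X) = X**3 (V(X) = X*X**2 = X**3)
V(Y(15)) + U = (-24)**3 - 39441 = -13824 - 39441 = -53265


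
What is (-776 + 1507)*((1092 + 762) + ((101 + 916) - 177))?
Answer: 1969314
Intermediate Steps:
(-776 + 1507)*((1092 + 762) + ((101 + 916) - 177)) = 731*(1854 + (1017 - 177)) = 731*(1854 + 840) = 731*2694 = 1969314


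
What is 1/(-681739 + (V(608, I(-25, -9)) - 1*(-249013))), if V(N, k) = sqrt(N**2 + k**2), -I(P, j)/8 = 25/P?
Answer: -216363/93625710674 - 2*sqrt(5777)/46812855337 ≈ -2.3142e-6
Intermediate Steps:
I(P, j) = -200/P
1/(-681739 + (V(608, I(-25, -9)) - 1*(-249013))) = 1/(-681739 + (sqrt(608**2 + (-200/(-25))**2) - 1*(-249013))) = 1/(-681739 + (sqrt(369664 + (-200*(-1/25))**2) + 249013)) = 1/(-681739 + (sqrt(369664 + 8**2) + 249013)) = 1/(-681739 + (sqrt(369664 + 64) + 249013)) = 1/(-681739 + (sqrt(369728) + 249013)) = 1/(-681739 + (8*sqrt(5777) + 249013)) = 1/(-681739 + (249013 + 8*sqrt(5777))) = 1/(-432726 + 8*sqrt(5777))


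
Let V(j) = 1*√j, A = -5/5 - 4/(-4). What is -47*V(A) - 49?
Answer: -49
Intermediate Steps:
A = 0 (A = -5*⅕ - 4*(-¼) = -1 + 1 = 0)
V(j) = √j
-47*V(A) - 49 = -47*√0 - 49 = -47*0 - 49 = 0 - 49 = -49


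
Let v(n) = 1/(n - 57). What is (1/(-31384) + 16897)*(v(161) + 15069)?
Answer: 831066827743119/3263936 ≈ 2.5462e+8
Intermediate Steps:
v(n) = 1/(-57 + n)
(1/(-31384) + 16897)*(v(161) + 15069) = (1/(-31384) + 16897)*(1/(-57 + 161) + 15069) = (-1/31384 + 16897)*(1/104 + 15069) = 530295447*(1/104 + 15069)/31384 = (530295447/31384)*(1567177/104) = 831066827743119/3263936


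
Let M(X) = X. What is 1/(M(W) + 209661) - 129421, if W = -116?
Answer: -27119523444/209545 ≈ -1.2942e+5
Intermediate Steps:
1/(M(W) + 209661) - 129421 = 1/(-116 + 209661) - 129421 = 1/209545 - 129421 = -27119523444/209545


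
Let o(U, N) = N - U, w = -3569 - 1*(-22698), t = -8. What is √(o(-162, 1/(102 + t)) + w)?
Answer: √170455370/94 ≈ 138.89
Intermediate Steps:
w = 19129 (w = -3569 + 22698 = 19129)
√(o(-162, 1/(102 + t)) + w) = √((1/(102 - 8) - 1*(-162)) + 19129) = √((1/94 + 162) + 19129) = √(15229/94 + 19129) = √(1813355/94) = √170455370/94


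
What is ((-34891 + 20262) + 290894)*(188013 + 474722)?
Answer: 183090484775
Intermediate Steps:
((-34891 + 20262) + 290894)*(188013 + 474722) = (-14629 + 290894)*662735 = 276265*662735 = 183090484775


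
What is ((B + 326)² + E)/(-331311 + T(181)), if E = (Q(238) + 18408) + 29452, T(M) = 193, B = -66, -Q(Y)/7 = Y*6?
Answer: -52732/165559 ≈ -0.31851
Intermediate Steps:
Q(Y) = -42*Y (Q(Y) = -7*Y*6 = -42*Y)
E = 37864 (E = (-42*238 + 18408) + 29452 = (-9996 + 18408) + 29452 = 8412 + 29452 = 37864)
((B + 326)² + E)/(-331311 + T(181)) = ((-66 + 326)² + 37864)/(-331311 + 193) = (260² + 37864)/(-331118) = (67600 + 37864)*(-1/331118) = 105464*(-1/331118) = -52732/165559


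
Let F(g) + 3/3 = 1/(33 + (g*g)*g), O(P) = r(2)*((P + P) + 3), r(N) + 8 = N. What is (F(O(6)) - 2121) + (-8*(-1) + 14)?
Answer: -1530830701/728967 ≈ -2100.0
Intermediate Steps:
r(N) = -8 + N
O(P) = -18 - 12*P (O(P) = (-8 + 2)*((P + P) + 3) = -6*(2*P + 3) = -6*(3 + 2*P) = -18 - 12*P)
F(g) = -1 + 1/(33 + g**3) (F(g) = -1 + 1/(33 + (g*g)*g) = -1 + 1/(33 + g**2*g) = -1 + 1/(33 + g**3))
(F(O(6)) - 2121) + (-8*(-1) + 14) = ((-32 - (-18 - 12*6)**3)/(33 + (-18 - 12*6)**3) - 2121) + (-8*(-1) + 14) = ((-32 - (-18 - 72)**3)/(33 + (-18 - 72)**3) - 2121) + (8 + 14) = ((-32 - 1*(-90)**3)/(33 + (-90)**3) - 2121) + 22 = ((-32 - 1*(-729000))/(33 - 729000) - 2121) + 22 = ((-32 + 729000)/(-728967) - 2121) + 22 = (-1/728967*728968 - 2121) + 22 = (-728968/728967 - 2121) + 22 = -1546867975/728967 + 22 = -1530830701/728967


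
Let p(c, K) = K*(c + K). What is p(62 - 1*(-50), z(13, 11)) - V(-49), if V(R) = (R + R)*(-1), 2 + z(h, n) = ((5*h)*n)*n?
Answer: 62707327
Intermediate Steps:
z(h, n) = -2 + 5*h*n² (z(h, n) = -2 + ((5*h)*n)*n = -2 + (5*h*n)*n = -2 + 5*h*n²)
p(c, K) = K*(K + c)
V(R) = -2*R (V(R) = (2*R)*(-1) = -2*R)
p(62 - 1*(-50), z(13, 11)) - V(-49) = (-2 + 5*13*11²)*((-2 + 5*13*11²) + (62 - 1*(-50))) - (-2)*(-49) = (-2 + 5*13*121)*((-2 + 5*13*121) + (62 + 50)) - 1*98 = (-2 + 7865)*((-2 + 7865) + 112) - 98 = 7863*(7863 + 112) - 98 = 7863*7975 - 98 = 62707425 - 98 = 62707327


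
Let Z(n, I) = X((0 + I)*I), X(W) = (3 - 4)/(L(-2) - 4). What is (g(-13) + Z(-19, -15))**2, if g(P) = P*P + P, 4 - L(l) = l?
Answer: 96721/4 ≈ 24180.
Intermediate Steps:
L(l) = 4 - l
X(W) = -1/2 (X(W) = (3 - 4)/((4 - 1*(-2)) - 4) = -1/((4 + 2) - 4) = -1/(6 - 4) = -1/2)
g(P) = P + P**2 (g(P) = P**2 + P = P + P**2)
Z(n, I) = -1/2
(g(-13) + Z(-19, -15))**2 = (-13*(1 - 13) - 1/2)**2 = (-13*(-12) - 1/2)**2 = (156 - 1/2)**2 = (311/2)**2 = 96721/4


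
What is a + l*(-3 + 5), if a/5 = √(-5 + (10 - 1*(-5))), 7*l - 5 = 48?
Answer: 106/7 + 5*√10 ≈ 30.954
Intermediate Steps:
l = 53/7 (l = 5/7 + (⅐)*48 = 5/7 + 48/7 = 53/7 ≈ 7.5714)
a = 5*√10 (a = 5*√(-5 + (10 - 1*(-5))) = 5*√(-5 + (10 + 5)) = 5*√(-5 + 15) = 5*√10 ≈ 15.811)
a + l*(-3 + 5) = 5*√10 + 53*(-3 + 5)/7 = 5*√10 + (53/7)*2 = 5*√10 + 106/7 = 106/7 + 5*√10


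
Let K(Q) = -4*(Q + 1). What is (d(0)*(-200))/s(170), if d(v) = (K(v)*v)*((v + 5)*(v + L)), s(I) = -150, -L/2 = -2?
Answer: 0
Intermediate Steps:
L = 4 (L = -2*(-2) = 4)
K(Q) = -4 - 4*Q (K(Q) = -4*(1 + Q) = -4 - 4*Q)
d(v) = v*(-4 - 4*v)*(4 + v)*(5 + v) (d(v) = ((-4 - 4*v)*v)*((v + 5)*(v + 4)) = (v*(-4 - 4*v))*((5 + v)*(4 + v)) = (v*(-4 - 4*v))*((4 + v)*(5 + v)) = v*(-4 - 4*v)*(4 + v)*(5 + v))
(d(0)*(-200))/s(170) = (-4*0*(1 + 0)*(20 + 0² + 9*0)*(-200))/(-150) = (-4*0*1*(20 + 0 + 0)*(-200))*(-1/150) = (-4*0*1*20*(-200))*(-1/150) = (0*(-200))*(-1/150) = 0*(-1/150) = 0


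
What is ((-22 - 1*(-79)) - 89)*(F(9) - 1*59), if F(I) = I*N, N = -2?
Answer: 2464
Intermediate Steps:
F(I) = -2*I (F(I) = I*(-2) = -2*I)
((-22 - 1*(-79)) - 89)*(F(9) - 1*59) = ((-22 - 1*(-79)) - 89)*(-2*9 - 1*59) = ((-22 + 79) - 89)*(-18 - 59) = (57 - 89)*(-77) = -32*(-77) = 2464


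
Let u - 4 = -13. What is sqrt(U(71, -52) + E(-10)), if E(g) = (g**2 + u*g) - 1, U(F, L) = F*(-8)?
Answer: I*sqrt(379) ≈ 19.468*I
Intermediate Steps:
u = -9 (u = 4 - 13 = -9)
U(F, L) = -8*F
E(g) = -1 + g**2 - 9*g (E(g) = (g**2 - 9*g) - 1 = -1 + g**2 - 9*g)
sqrt(U(71, -52) + E(-10)) = sqrt(-8*71 + (-1 + (-10)**2 - 9*(-10))) = sqrt(-568 + (-1 + 100 + 90)) = sqrt(-568 + 189) = sqrt(-379) = I*sqrt(379)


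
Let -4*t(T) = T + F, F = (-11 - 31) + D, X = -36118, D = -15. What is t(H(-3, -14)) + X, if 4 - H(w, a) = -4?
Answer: -144423/4 ≈ -36106.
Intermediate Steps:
H(w, a) = 8 (H(w, a) = 4 - 1*(-4) = 4 + 4 = 8)
F = -57 (F = (-11 - 31) - 15 = -42 - 15 = -57)
t(T) = 57/4 - T/4 (t(T) = -(T - 57)/4 = -(-57 + T)/4 = 57/4 - T/4)
t(H(-3, -14)) + X = (57/4 - 1/4*8) - 36118 = (57/4 - 2) - 36118 = 49/4 - 36118 = -144423/4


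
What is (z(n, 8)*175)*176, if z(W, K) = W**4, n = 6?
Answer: 39916800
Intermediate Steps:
(z(n, 8)*175)*176 = (6**4*175)*176 = (1296*175)*176 = 226800*176 = 39916800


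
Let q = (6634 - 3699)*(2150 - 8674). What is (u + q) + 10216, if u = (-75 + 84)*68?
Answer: -19137112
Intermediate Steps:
u = 612 (u = 9*68 = 612)
q = -19147940 (q = 2935*(-6524) = -19147940)
(u + q) + 10216 = (612 - 19147940) + 10216 = -19147328 + 10216 = -19137112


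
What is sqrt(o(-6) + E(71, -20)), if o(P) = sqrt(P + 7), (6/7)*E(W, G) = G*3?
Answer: I*sqrt(69) ≈ 8.3066*I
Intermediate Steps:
E(W, G) = 7*G/2 (E(W, G) = 7*(G*3)/6 = 7*(3*G)/6 = 7*G/2)
o(P) = sqrt(7 + P)
sqrt(o(-6) + E(71, -20)) = sqrt(sqrt(7 - 6) + (7/2)*(-20)) = sqrt(sqrt(1) - 70) = sqrt(1 - 70) = sqrt(-69) = I*sqrt(69)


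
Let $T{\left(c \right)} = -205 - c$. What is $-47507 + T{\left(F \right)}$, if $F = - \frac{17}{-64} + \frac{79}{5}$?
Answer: $- \frac{15272981}{320} \approx -47728.0$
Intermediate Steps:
$F = \frac{5141}{320}$ ($F = \left(-17\right) \left(- \frac{1}{64}\right) + 79 \cdot \frac{1}{5} = \frac{17}{64} + \frac{79}{5} = \frac{5141}{320} \approx 16.066$)
$-47507 + T{\left(F \right)} = -47507 - \frac{70741}{320} = - \frac{15272981}{320}$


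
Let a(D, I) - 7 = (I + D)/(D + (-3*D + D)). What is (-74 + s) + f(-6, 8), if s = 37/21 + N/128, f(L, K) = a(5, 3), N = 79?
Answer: -890009/13440 ≈ -66.221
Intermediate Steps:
a(D, I) = 7 - (D + I)/D (a(D, I) = 7 + (I + D)/(D + (-3*D + D)) = 7 + (D + I)/(D - 2*D) = 7 + (D + I)/((-D)) = 7 + (D + I)*(-1/D) = 7 - (D + I)/D)
f(L, K) = 27/5 (f(L, K) = 6 - 1*3/5 = 6 - 1*3*⅕ = 6 - ⅗ = 27/5)
s = 6395/2688 (s = 37/21 + 79/128 = 6395/2688 ≈ 2.3791)
(-74 + s) + f(-6, 8) = (-74 + 6395/2688) + 27/5 = -192517/2688 + 27/5 = -890009/13440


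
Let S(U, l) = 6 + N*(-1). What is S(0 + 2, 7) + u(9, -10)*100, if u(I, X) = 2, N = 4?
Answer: 202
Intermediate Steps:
S(U, l) = 2 (S(U, l) = 6 + 4*(-1) = 6 - 4 = 2)
S(0 + 2, 7) + u(9, -10)*100 = 2 + 2*100 = 2 + 200 = 202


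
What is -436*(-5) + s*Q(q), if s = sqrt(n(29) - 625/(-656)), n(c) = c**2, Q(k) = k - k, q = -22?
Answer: 2180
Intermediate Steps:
Q(k) = 0
s = 3*sqrt(2516129)/164 (s = sqrt(29**2 - 625/(-656)) = sqrt(841 - 625*(-1/656)) = sqrt(841 + 625/656) = sqrt(552321/656) = 3*sqrt(2516129)/164 ≈ 29.016)
-436*(-5) + s*Q(q) = -436*(-5) + (3*sqrt(2516129)/164)*0 = 2180 + 0 = 2180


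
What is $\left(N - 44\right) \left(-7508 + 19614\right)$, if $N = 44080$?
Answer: $533099816$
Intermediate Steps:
$\left(N - 44\right) \left(-7508 + 19614\right) = \left(44080 - 44\right) \left(-7508 + 19614\right) = 44036 \cdot 12106 = 533099816$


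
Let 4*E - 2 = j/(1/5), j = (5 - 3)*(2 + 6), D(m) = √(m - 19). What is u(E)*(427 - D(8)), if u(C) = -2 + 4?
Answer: 854 - 2*I*√11 ≈ 854.0 - 6.6332*I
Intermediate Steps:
D(m) = √(-19 + m)
j = 16 (j = 2*8 = 16)
E = 41/2 (E = ½ + (16/(1/5))/4 = ½ + (16/(⅕))/4 = ½ + (16*5)/4 = ½ + (¼)*80 = ½ + 20 = 41/2 ≈ 20.500)
u(C) = 2
u(E)*(427 - D(8)) = 2*(427 - √(-19 + 8)) = 2*(427 - √(-11)) = 2*(427 - I*√11) = 854 - 2*I*√11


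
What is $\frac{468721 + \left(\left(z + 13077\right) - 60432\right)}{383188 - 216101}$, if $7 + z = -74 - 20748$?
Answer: $\frac{400537}{167087} \approx 2.3972$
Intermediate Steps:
$z = -20829$ ($z = -7 - 20822 = -20829$)
$\frac{468721 + \left(\left(z + 13077\right) - 60432\right)}{383188 - 216101} = \frac{468721 + \left(\left(-20829 + 13077\right) - 60432\right)}{383188 - 216101} = \frac{468721 - 68184}{167087} = \left(468721 - 68184\right) \frac{1}{167087} = 400537 \cdot \frac{1}{167087} = \frac{400537}{167087}$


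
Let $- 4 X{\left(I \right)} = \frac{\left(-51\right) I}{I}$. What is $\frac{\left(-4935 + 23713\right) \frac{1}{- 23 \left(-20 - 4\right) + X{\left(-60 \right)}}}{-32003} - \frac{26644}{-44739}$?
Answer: $\frac{213651289180}{359377336467} \approx 0.5945$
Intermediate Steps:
$X{\left(I \right)} = \frac{51}{4}$ ($X{\left(I \right)} = - \frac{- 51 I \frac{1}{I}}{4} = \left(- \frac{1}{4}\right) \left(-51\right) = \frac{51}{4}$)
$\frac{\left(-4935 + 23713\right) \frac{1}{- 23 \left(-20 - 4\right) + X{\left(-60 \right)}}}{-32003} - \frac{26644}{-44739} = \frac{\left(-4935 + 23713\right) \frac{1}{- 23 \left(-20 - 4\right) + \frac{51}{4}}}{-32003} - \frac{26644}{-44739} = \frac{18778}{\left(-23\right) \left(-24\right) + \frac{51}{4}} \left(- \frac{1}{32003}\right) - - \frac{26644}{44739} = \frac{18778}{552 + \frac{51}{4}} \left(- \frac{1}{32003}\right) + \frac{26644}{44739} = \frac{18778}{\frac{2259}{4}} \left(- \frac{1}{32003}\right) + \frac{26644}{44739} = 18778 \cdot \frac{4}{2259} \left(- \frac{1}{32003}\right) + \frac{26644}{44739} = \frac{75112}{2259} \left(- \frac{1}{32003}\right) + \frac{26644}{44739} = - \frac{75112}{72294777} + \frac{26644}{44739} = \frac{213651289180}{359377336467}$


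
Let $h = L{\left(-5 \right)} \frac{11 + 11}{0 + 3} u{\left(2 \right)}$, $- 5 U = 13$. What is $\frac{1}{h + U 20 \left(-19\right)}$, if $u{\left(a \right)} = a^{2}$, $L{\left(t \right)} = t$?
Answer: $\frac{3}{2524} \approx 0.0011886$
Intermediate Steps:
$U = - \frac{13}{5}$ ($U = \left(- \frac{1}{5}\right) 13 = - \frac{13}{5} \approx -2.6$)
$h = - \frac{440}{3}$ ($h = - 5 \frac{11 + 11}{0 + 3} \cdot 2^{2} = - 5 \cdot \frac{22}{3} \cdot 4 = - 5 \cdot 22 \cdot \frac{1}{3} \cdot 4 = \left(-5\right) \frac{22}{3} \cdot 4 = \left(- \frac{110}{3}\right) 4 = - \frac{440}{3} \approx -146.67$)
$\frac{1}{h + U 20 \left(-19\right)} = \frac{1}{- \frac{440}{3} + \left(- \frac{13}{5}\right) 20 \left(-19\right)} = \frac{1}{- \frac{440}{3} - -988} = \frac{1}{- \frac{440}{3} + 988} = \frac{1}{\frac{2524}{3}} = \frac{3}{2524}$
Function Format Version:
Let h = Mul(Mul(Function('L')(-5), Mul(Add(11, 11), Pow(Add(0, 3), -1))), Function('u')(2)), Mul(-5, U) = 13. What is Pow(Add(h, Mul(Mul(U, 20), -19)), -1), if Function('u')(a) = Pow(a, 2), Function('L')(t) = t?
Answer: Rational(3, 2524) ≈ 0.0011886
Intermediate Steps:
U = Rational(-13, 5) (U = Mul(Rational(-1, 5), 13) = Rational(-13, 5) ≈ -2.6000)
h = Rational(-440, 3) (h = Mul(Mul(-5, Mul(Add(11, 11), Pow(Add(0, 3), -1))), Pow(2, 2)) = Mul(Mul(-5, Mul(22, Pow(3, -1))), 4) = Mul(Mul(-5, Mul(22, Rational(1, 3))), 4) = Mul(Mul(-5, Rational(22, 3)), 4) = Mul(Rational(-110, 3), 4) = Rational(-440, 3) ≈ -146.67)
Pow(Add(h, Mul(Mul(U, 20), -19)), -1) = Pow(Add(Rational(-440, 3), Mul(Mul(Rational(-13, 5), 20), -19)), -1) = Pow(Add(Rational(-440, 3), Mul(-52, -19)), -1) = Pow(Add(Rational(-440, 3), 988), -1) = Pow(Rational(2524, 3), -1) = Rational(3, 2524)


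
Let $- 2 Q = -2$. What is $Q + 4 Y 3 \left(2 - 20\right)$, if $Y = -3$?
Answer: $649$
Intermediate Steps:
$Q = 1$ ($Q = \left(- \frac{1}{2}\right) \left(-2\right) = 1$)
$Q + 4 Y 3 \left(2 - 20\right) = 1 + 4 \left(-3\right) 3 \left(2 - 20\right) = 1 + \left(-12\right) 3 \left(2 - 20\right) = 1 - -648 = 1 + 648 = 649$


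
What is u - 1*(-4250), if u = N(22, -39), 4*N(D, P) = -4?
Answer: 4249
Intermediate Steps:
N(D, P) = -1 (N(D, P) = (1/4)*(-4) = -1)
u = -1
u - 1*(-4250) = -1 - 1*(-4250) = -1 + 4250 = 4249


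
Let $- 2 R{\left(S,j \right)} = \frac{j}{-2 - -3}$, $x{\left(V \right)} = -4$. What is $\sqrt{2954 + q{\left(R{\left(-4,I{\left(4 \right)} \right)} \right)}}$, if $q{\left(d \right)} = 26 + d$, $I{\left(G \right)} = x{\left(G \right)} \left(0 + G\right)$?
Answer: $6 \sqrt{83} \approx 54.663$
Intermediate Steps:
$I{\left(G \right)} = - 4 G$ ($I{\left(G \right)} = - 4 \left(0 + G\right) = - 4 G$)
$R{\left(S,j \right)} = - \frac{j}{2}$ ($R{\left(S,j \right)} = - \frac{j \frac{1}{-2 - -3}}{2} = - \frac{j \frac{1}{-2 + 3}}{2} = - \frac{j 1^{-1}}{2} = - \frac{j 1}{2} = - \frac{j}{2}$)
$\sqrt{2954 + q{\left(R{\left(-4,I{\left(4 \right)} \right)} \right)}} = \sqrt{2954 + \left(26 - \frac{\left(-4\right) 4}{2}\right)} = \sqrt{2954 + \left(26 - -8\right)} = \sqrt{2954 + \left(26 + 8\right)} = \sqrt{2954 + 34} = \sqrt{2988} = 6 \sqrt{83}$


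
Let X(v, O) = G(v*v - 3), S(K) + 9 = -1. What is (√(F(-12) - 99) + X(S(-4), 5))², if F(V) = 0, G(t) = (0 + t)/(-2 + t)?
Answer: -884066/9025 + 582*I*√11/95 ≈ -97.957 + 20.319*I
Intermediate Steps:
S(K) = -10 (S(K) = -9 - 1 = -10)
G(t) = t/(-2 + t)
X(v, O) = (-3 + v²)/(-5 + v²) (X(v, O) = (v*v - 3)/(-2 + (v*v - 3)) = (v² - 3)/(-2 + (v² - 3)) = (-3 + v²)/(-2 + (-3 + v²)) = (-3 + v²)/(-5 + v²))
(√(F(-12) - 99) + X(S(-4), 5))² = (√(0 - 99) + (-3 + (-10)²)/(-5 + (-10)²))² = (√(-99) + (-3 + 100)/(-5 + 100))² = (3*I*√11 + 97/95)² = (97/95 + 3*I*√11)²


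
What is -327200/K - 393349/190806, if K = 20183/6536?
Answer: -37096516527097/350094318 ≈ -1.0596e+5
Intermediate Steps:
K = 20183/6536 (K = 20183*(1/6536) = 20183/6536 ≈ 3.0880)
-327200/K - 393349/190806 = -327200/20183/6536 - 393349/190806 = -327200*6536/20183 - 393349*1/190806 = -2138579200/20183 - 35759/17346 = -37096516527097/350094318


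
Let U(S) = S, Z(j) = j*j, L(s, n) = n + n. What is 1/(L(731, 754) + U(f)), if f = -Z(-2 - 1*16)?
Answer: 1/1184 ≈ 0.00084459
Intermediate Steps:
L(s, n) = 2*n
Z(j) = j**2
f = -324 (f = -(-2 - 1*16)**2 = -(-2 - 16)**2 = -1*(-18)**2 = -1*324 = -324)
1/(L(731, 754) + U(f)) = 1/(2*754 - 324) = 1/(1508 - 324) = 1/1184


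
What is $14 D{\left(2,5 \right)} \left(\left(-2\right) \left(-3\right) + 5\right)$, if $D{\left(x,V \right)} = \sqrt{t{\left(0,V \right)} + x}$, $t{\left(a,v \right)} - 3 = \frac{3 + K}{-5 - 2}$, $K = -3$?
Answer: $154 \sqrt{5} \approx 344.35$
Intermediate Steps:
$t{\left(a,v \right)} = 3$ ($t{\left(a,v \right)} = 3 + \frac{3 - 3}{-5 - 2} = 3 + \frac{0}{-7} = 3 + 0 \left(- \frac{1}{7}\right) = 3 + 0 = 3$)
$D{\left(x,V \right)} = \sqrt{3 + x}$
$14 D{\left(2,5 \right)} \left(\left(-2\right) \left(-3\right) + 5\right) = 14 \sqrt{3 + 2} \left(\left(-2\right) \left(-3\right) + 5\right) = 14 \sqrt{5} \left(6 + 5\right) = 14 \sqrt{5} \cdot 11 = 154 \sqrt{5}$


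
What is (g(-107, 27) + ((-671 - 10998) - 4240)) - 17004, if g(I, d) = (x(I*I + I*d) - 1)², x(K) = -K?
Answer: 73257808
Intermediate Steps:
g(I, d) = (-1 - I² - I*d)² (g(I, d) = (-(I*I + I*d) - 1)² = (-(I² + I*d) - 1)² = ((-I² - I*d) - 1)² = (-1 - I² - I*d)²)
(g(-107, 27) + ((-671 - 10998) - 4240)) - 17004 = ((1 - 107*(-107 + 27))² + ((-671 - 10998) - 4240)) - 17004 = ((1 - 107*(-80))² + (-11669 - 4240)) - 17004 = ((1 + 8560)² - 15909) - 17004 = (8561² - 15909) - 17004 = (73290721 - 15909) - 17004 = 73274812 - 17004 = 73257808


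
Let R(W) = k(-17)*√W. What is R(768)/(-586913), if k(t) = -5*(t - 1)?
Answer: -1440*√3/586913 ≈ -0.0042496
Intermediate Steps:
k(t) = 5 - 5*t (k(t) = -5*(-1 + t) = 5 - 5*t)
R(W) = 90*√W (R(W) = (5 - 5*(-17))*√W = (5 + 85)*√W = 90*√W)
R(768)/(-586913) = (90*√768)/(-586913) = (90*(16*√3))*(-1/586913) = (1440*√3)*(-1/586913) = -1440*√3/586913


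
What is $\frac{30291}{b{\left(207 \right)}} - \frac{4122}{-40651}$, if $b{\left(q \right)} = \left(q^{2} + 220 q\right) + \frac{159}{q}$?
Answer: $\frac{110103442497}{247926139994} \approx 0.4441$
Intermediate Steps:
$b{\left(q \right)} = q^{2} + \frac{159}{q} + 220 q$
$\frac{30291}{b{\left(207 \right)}} - \frac{4122}{-40651} = \frac{30291}{\frac{1}{207} \left(159 + 207^{2} \left(220 + 207\right)\right)} - \frac{4122}{-40651} = \frac{30291}{\frac{1}{207} \left(159 + 42849 \cdot 427\right)} - - \frac{4122}{40651} = \frac{30291}{\frac{1}{207} \left(159 + 18296523\right)} + \frac{4122}{40651} = \frac{30291}{\frac{1}{207} \cdot 18296682} + \frac{4122}{40651} = \frac{30291}{\frac{6098894}{69}} + \frac{4122}{40651} = 30291 \cdot \frac{69}{6098894} + \frac{4122}{40651} = \frac{2090079}{6098894} + \frac{4122}{40651} = \frac{110103442497}{247926139994}$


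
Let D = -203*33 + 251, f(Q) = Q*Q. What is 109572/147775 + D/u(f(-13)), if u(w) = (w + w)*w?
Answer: 8873108/14115725 ≈ 0.62860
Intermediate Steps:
f(Q) = Q²
D = -6448 (D = -6699 + 251 = -6448)
u(w) = 2*w² (u(w) = (2*w)*w = 2*w²)
109572/147775 + D/u(f(-13)) = 109572/147775 - 6448/(2*((-13)²)²) = 109572*(1/147775) - 6448/(2*169²) = 4764/6425 - 6448/(2*28561) = 4764/6425 - 6448/57122 = 4764/6425 - 6448*1/57122 = 4764/6425 - 248/2197 = 8873108/14115725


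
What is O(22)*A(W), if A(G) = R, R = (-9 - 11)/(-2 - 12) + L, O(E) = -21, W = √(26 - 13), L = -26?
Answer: 516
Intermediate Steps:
W = √13 ≈ 3.6056
R = -172/7 (R = (-9 - 11)/(-2 - 12) - 26 = -20/(-14) - 26 = -20*(-1/14) - 26 = 10/7 - 26 = -172/7 ≈ -24.571)
A(G) = -172/7
O(22)*A(W) = -21*(-172/7) = 516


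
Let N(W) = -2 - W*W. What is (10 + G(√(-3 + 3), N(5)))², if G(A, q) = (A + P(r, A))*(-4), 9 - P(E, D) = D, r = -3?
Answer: 676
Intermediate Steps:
P(E, D) = 9 - D
N(W) = -2 - W²
G(A, q) = -36 (G(A, q) = (A + (9 - A))*(-4) = 9*(-4) = -36)
(10 + G(√(-3 + 3), N(5)))² = (10 - 36)² = (-26)² = 676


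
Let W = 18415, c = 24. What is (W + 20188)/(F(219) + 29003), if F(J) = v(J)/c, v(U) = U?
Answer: 308824/232097 ≈ 1.3306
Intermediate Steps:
F(J) = J/24
(W + 20188)/(F(219) + 29003) = (18415 + 20188)/((1/24)*219 + 29003) = 38603/(73/8 + 29003) = 38603/(232097/8) = 38603*(8/232097) = 308824/232097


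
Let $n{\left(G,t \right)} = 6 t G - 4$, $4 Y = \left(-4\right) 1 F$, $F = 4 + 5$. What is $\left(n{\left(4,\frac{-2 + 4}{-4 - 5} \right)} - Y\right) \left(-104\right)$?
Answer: $\frac{104}{3} \approx 34.667$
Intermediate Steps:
$F = 9$
$Y = -9$ ($Y = \frac{\left(-4\right) 1 \cdot 9}{4} = \frac{\left(-4\right) 9}{4} = \frac{1}{4} \left(-36\right) = -9$)
$n{\left(G,t \right)} = -4 + 6 G t$ ($n{\left(G,t \right)} = 6 G t - 4 = -4 + 6 G t$)
$\left(n{\left(4,\frac{-2 + 4}{-4 - 5} \right)} - Y\right) \left(-104\right) = \left(\left(-4 + 6 \cdot 4 \frac{-2 + 4}{-4 - 5}\right) - -9\right) \left(-104\right) = \left(\left(-4 + 6 \cdot 4 \frac{2}{-9}\right) + 9\right) \left(-104\right) = \left(\left(-4 + 6 \cdot 4 \cdot 2 \left(- \frac{1}{9}\right)\right) + 9\right) \left(-104\right) = \left(\left(-4 + 6 \cdot 4 \left(- \frac{2}{9}\right)\right) + 9\right) \left(-104\right) = \left(\left(-4 - \frac{16}{3}\right) + 9\right) \left(-104\right) = \left(- \frac{28}{3} + 9\right) \left(-104\right) = \left(- \frac{1}{3}\right) \left(-104\right) = \frac{104}{3}$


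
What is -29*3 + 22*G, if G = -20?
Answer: -527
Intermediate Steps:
-29*3 + 22*G = -29*3 + 22*(-20) = -87 - 440 = -527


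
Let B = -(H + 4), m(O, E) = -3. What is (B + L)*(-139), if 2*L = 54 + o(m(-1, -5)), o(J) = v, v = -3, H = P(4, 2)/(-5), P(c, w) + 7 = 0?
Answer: -27939/10 ≈ -2793.9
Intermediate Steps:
P(c, w) = -7 (P(c, w) = -7 + 0 = -7)
H = 7/5 (H = -7/(-5) = -7*(-⅕) = 7/5 ≈ 1.4000)
o(J) = -3
B = -27/5 (B = -(7/5 + 4) = -1*27/5 = -27/5 ≈ -5.4000)
L = 51/2 (L = (54 - 3)/2 = (½)*51 = 51/2 ≈ 25.500)
(B + L)*(-139) = (-27/5 + 51/2)*(-139) = (201/10)*(-139) = -27939/10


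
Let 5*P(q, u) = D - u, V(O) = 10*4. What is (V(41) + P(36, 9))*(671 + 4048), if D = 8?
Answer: 939081/5 ≈ 1.8782e+5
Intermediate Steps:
V(O) = 40
P(q, u) = 8/5 - u/5 (P(q, u) = (8 - u)/5 = 8/5 - u/5)
(V(41) + P(36, 9))*(671 + 4048) = (40 + (8/5 - 1/5*9))*(671 + 4048) = (40 + (8/5 - 9/5))*4719 = (40 - 1/5)*4719 = (199/5)*4719 = 939081/5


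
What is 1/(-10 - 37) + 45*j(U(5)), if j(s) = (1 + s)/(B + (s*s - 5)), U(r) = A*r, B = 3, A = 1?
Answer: 12667/1081 ≈ 11.718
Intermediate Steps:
U(r) = r (U(r) = 1*r = r)
j(s) = (1 + s)/(-2 + s²) (j(s) = (1 + s)/(3 + (s*s - 5)) = (1 + s)/(3 + (s² - 5)) = (1 + s)/(3 + (-5 + s²)) = (1 + s)/(-2 + s²))
1/(-10 - 37) + 45*j(U(5)) = 1/(-10 - 37) + 45*((1 + 5)/(-2 + 5²)) = 1/(-47) + 45*(6/(-2 + 25)) = -1/47 + 45*(6/23) = -1/47 + 270/23 = 12667/1081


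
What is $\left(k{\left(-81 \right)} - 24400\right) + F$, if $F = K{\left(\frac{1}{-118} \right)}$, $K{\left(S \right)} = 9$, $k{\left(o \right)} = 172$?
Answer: $-24219$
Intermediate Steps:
$F = 9$
$\left(k{\left(-81 \right)} - 24400\right) + F = \left(172 - 24400\right) + 9 = -24228 + 9 = -24219$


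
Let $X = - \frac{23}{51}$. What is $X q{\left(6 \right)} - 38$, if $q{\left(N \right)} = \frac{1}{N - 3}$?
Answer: $- \frac{5837}{153} \approx -38.15$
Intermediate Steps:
$X = - \frac{23}{51}$ ($X = \left(-23\right) \frac{1}{51} = - \frac{23}{51} \approx -0.45098$)
$q{\left(N \right)} = \frac{1}{-3 + N}$ ($q{\left(N \right)} = \frac{1}{N - 3} = \frac{1}{-3 + N}$)
$X q{\left(6 \right)} - 38 = - \frac{23}{51 \left(-3 + 6\right)} - 38 = - \frac{23}{51 \cdot 3} - 38 = \left(- \frac{23}{51}\right) \frac{1}{3} - 38 = - \frac{23}{153} - 38 = - \frac{5837}{153}$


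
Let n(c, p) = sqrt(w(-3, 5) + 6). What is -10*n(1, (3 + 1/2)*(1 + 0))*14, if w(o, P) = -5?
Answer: -140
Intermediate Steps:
n(c, p) = 1 (n(c, p) = sqrt(-5 + 6) = sqrt(1) = 1)
-10*n(1, (3 + 1/2)*(1 + 0))*14 = -10*1*14 = -10*14 = -140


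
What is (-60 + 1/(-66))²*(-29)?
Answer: -454996109/4356 ≈ -1.0445e+5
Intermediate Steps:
(-60 + 1/(-66))²*(-29) = (-60 - 1/66)²*(-29) = (-3961/66)²*(-29) = (15689521/4356)*(-29) = -454996109/4356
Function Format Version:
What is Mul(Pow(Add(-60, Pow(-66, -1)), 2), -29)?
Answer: Rational(-454996109, 4356) ≈ -1.0445e+5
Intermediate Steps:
Mul(Pow(Add(-60, Pow(-66, -1)), 2), -29) = Mul(Pow(Add(-60, Rational(-1, 66)), 2), -29) = Mul(Pow(Rational(-3961, 66), 2), -29) = Mul(Rational(15689521, 4356), -29) = Rational(-454996109, 4356)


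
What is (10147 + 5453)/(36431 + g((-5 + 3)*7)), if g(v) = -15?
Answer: 975/2276 ≈ 0.42838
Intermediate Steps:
(10147 + 5453)/(36431 + g((-5 + 3)*7)) = (10147 + 5453)/(36431 - 15) = 15600/36416 = 15600*(1/36416) = 975/2276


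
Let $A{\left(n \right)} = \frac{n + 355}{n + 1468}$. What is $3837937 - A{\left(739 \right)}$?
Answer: $\frac{8470325865}{2207} \approx 3.8379 \cdot 10^{6}$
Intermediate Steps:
$A{\left(n \right)} = \frac{355 + n}{1468 + n}$
$3837937 - A{\left(739 \right)} = 3837937 - \frac{355 + 739}{1468 + 739} = 3837937 - \frac{1}{2207} \cdot 1094 = 3837937 - \frac{1094}{2207} = \frac{8470325865}{2207}$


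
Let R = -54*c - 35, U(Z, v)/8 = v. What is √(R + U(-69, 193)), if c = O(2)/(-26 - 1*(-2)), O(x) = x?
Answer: √6054/2 ≈ 38.904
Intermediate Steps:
U(Z, v) = 8*v
c = -1/12 (c = 2/(-26 - 1*(-2)) = 2/(-26 + 2) = 2/(-24) = 2*(-1/24) = -1/12 ≈ -0.083333)
R = -61/2 (R = -54*(-1/12) - 35 = 9/2 - 35 = -61/2 ≈ -30.500)
√(R + U(-69, 193)) = √(-61/2 + 8*193) = √(-61/2 + 1544) = √(3027/2) = √6054/2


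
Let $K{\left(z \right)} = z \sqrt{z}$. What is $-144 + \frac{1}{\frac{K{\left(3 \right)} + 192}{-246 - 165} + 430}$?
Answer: $- \frac{498642584770}{3462851713} + \frac{137 \sqrt{3}}{3462851713} \approx -144.0$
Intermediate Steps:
$K{\left(z \right)} = z^{\frac{3}{2}}$
$-144 + \frac{1}{\frac{K{\left(3 \right)} + 192}{-246 - 165} + 430} = -144 + \frac{1}{\frac{3^{\frac{3}{2}} + 192}{-246 - 165} + 430} = -144 + \frac{1}{\frac{3 \sqrt{3} + 192}{-411} + 430} = -144 + \frac{1}{\left(192 + 3 \sqrt{3}\right) \left(- \frac{1}{411}\right) + 430} = -144 + \frac{1}{\left(- \frac{64}{137} - \frac{\sqrt{3}}{137}\right) + 430} = -144 + \frac{1}{\frac{58846}{137} - \frac{\sqrt{3}}{137}}$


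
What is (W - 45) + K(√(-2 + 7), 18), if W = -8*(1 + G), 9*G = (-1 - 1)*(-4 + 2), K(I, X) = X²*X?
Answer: 51979/9 ≈ 5775.4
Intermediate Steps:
K(I, X) = X³
G = 4/9 (G = ((-1 - 1)*(-4 + 2))/9 = (-2*(-2))/9 = (⅑)*4 = 4/9 ≈ 0.44444)
W = -104/9 (W = -8*(1 + 4/9) = -8*13/9 = -104/9 ≈ -11.556)
(W - 45) + K(√(-2 + 7), 18) = (-104/9 - 45) + 18³ = -509/9 + 5832 = 51979/9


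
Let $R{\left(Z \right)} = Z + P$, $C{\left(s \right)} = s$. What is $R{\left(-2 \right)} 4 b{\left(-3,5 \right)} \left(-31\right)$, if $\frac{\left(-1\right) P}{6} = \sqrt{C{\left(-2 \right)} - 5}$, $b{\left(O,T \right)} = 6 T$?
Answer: $7440 + 22320 i \sqrt{7} \approx 7440.0 + 59053.0 i$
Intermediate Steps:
$P = - 6 i \sqrt{7}$ ($P = - 6 \sqrt{-2 - 5} = - 6 \sqrt{-7} = - 6 i \sqrt{7} \approx - 15.875 i$)
$R{\left(Z \right)} = Z - 6 i \sqrt{7}$
$R{\left(-2 \right)} 4 b{\left(-3,5 \right)} \left(-31\right) = \left(-2 - 6 i \sqrt{7}\right) 4 \cdot 6 \cdot 5 \left(-31\right) = \left(-8 - 24 i \sqrt{7}\right) 30 \left(-31\right) = \left(-240 - 720 i \sqrt{7}\right) \left(-31\right) = 7440 + 22320 i \sqrt{7}$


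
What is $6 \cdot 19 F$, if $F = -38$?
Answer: $-4332$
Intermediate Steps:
$6 \cdot 19 F = 6 \cdot 19 \left(-38\right) = 114 \left(-38\right) = -4332$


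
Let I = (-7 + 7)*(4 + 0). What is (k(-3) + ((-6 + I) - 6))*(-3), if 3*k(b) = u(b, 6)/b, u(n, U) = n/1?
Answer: 35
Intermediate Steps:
u(n, U) = n (u(n, U) = n*1 = n)
k(b) = 1/3 (k(b) = (b/b)/3 = (1/3)*1 = 1/3)
I = 0 (I = 0*4 = 0)
(k(-3) + ((-6 + I) - 6))*(-3) = (1/3 + ((-6 + 0) - 6))*(-3) = (1/3 + (-6 - 6))*(-3) = (1/3 - 12)*(-3) = -35/3*(-3) = 35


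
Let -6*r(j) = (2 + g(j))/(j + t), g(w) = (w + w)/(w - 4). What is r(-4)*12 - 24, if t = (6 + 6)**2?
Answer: -1683/70 ≈ -24.043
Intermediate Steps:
t = 144 (t = 12**2 = 144)
g(w) = 2*w/(-4 + w) (g(w) = (2*w)/(-4 + w) = 2*w/(-4 + w))
r(j) = -(2 + 2*j/(-4 + j))/(6*(144 + j)) (r(j) = -(2 + 2*j/(-4 + j))/(6*(j + 144)) = -(2 + 2*j/(-4 + j))/(6*(144 + j)))
r(-4)*12 - 24 = (2*(2 - 1*(-4))/(3*(-4 - 4)*(144 - 4)))*12 - 24 = ((2/3)*(2 + 4)/(-8*140))*12 - 24 = ((2/3)*(-1/8)*(1/140)*6)*12 - 24 = -1/280*12 - 24 = -3/70 - 24 = -1683/70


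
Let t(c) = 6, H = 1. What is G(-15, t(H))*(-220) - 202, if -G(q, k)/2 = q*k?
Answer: -39802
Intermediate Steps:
G(q, k) = -2*k*q (G(q, k) = -2*q*k = -2*k*q)
G(-15, t(H))*(-220) - 202 = -2*6*(-15)*(-220) - 202 = 180*(-220) - 202 = -39600 - 202 = -39802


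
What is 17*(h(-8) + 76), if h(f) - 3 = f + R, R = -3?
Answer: 1156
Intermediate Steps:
h(f) = f (h(f) = 3 + (f - 3) = 3 + (-3 + f) = f)
17*(h(-8) + 76) = 17*(-8 + 76) = 17*68 = 1156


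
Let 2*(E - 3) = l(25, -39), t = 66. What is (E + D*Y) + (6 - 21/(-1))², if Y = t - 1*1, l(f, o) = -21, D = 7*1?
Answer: 2353/2 ≈ 1176.5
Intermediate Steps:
D = 7
E = -15/2 (E = 3 + (½)*(-21) = 3 - 21/2 = -15/2 ≈ -7.5000)
Y = 65 (Y = 66 - 1*1 = 66 - 1 = 65)
(E + D*Y) + (6 - 21/(-1))² = (-15/2 + 7*65) + (6 - 21/(-1))² = (-15/2 + 455) + (6 - 21*(-1))² = 895/2 + (6 + 21)² = 895/2 + 27² = 895/2 + 729 = 2353/2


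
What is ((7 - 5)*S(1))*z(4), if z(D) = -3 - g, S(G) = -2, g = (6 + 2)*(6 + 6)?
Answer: 396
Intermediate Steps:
g = 96 (g = 8*12 = 96)
z(D) = -99 (z(D) = -3 - 1*96 = -3 - 96 = -99)
((7 - 5)*S(1))*z(4) = ((7 - 5)*(-2))*(-99) = (2*(-2))*(-99) = -4*(-99) = 396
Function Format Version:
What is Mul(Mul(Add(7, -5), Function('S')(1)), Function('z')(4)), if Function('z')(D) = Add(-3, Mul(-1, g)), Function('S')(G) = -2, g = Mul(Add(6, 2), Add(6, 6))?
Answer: 396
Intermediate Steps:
g = 96 (g = Mul(8, 12) = 96)
Function('z')(D) = -99 (Function('z')(D) = Add(-3, Mul(-1, 96)) = Add(-3, -96) = -99)
Mul(Mul(Add(7, -5), Function('S')(1)), Function('z')(4)) = Mul(Mul(Add(7, -5), -2), -99) = Mul(Mul(2, -2), -99) = Mul(-4, -99) = 396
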